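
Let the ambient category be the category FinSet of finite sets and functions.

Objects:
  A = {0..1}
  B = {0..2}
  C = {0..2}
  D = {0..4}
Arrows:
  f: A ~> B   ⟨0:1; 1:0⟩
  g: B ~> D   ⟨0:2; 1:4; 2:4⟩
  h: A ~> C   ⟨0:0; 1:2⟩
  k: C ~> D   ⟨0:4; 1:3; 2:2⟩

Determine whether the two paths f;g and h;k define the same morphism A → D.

Along f;g (path 1):
  0 f~>1 g~>4
  1 f~>0 g~>2
  result₁ = ⟨0:4; 1:2⟩
Along h;k (path 2):
  0 h~>0 k~>4
  1 h~>2 k~>2
  result₂ = ⟨0:4; 1:2⟩
Equal? equal; square commutes

Answer: COMMUTES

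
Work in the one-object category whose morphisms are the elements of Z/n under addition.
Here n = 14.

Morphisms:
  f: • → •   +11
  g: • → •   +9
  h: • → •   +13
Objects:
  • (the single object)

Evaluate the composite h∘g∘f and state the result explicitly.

Answer: +5

Work:
  0 +11≡11 +9≡6 +13≡5  (mod 14)
⟦path⟧: +5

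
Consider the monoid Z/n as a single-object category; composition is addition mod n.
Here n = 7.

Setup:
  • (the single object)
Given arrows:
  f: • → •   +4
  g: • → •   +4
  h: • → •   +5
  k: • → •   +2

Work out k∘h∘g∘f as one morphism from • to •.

  0 +4≡4 +4≡1 +5≡6 +2≡1  (mod 7)
composite: +1

Answer: +1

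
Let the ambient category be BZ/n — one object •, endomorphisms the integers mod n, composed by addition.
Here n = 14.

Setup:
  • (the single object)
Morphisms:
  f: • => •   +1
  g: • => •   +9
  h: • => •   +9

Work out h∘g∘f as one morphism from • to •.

  0 +1≡1 +9≡10 +9≡5  (mod 14)
result: +5

Answer: +5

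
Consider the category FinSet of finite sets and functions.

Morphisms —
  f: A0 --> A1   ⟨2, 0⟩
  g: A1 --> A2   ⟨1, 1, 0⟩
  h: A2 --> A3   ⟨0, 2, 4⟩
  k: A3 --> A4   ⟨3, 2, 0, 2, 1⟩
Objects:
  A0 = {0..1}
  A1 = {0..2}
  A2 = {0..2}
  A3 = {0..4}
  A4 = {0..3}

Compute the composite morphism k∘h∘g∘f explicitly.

Answer: ⟨3, 0⟩

Derivation:
  0 f-->2 g-->0 h-->0 k-->3
  1 f-->0 g-->1 h-->2 k-->0
result: ⟨3, 0⟩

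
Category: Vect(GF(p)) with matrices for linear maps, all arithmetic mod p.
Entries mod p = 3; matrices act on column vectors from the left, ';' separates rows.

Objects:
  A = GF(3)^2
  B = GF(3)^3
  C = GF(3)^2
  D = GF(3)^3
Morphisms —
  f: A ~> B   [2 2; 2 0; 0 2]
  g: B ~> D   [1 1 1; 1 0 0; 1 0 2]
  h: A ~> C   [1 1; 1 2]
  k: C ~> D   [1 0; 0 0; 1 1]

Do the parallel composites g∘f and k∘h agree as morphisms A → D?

1) trace f;g:
  e0=[1,0] f~>[2,2,0] g~>[1,2,2]
  e1=[0,1] f~>[2,0,2] g~>[1,2,0]
  result₁ = [1 1; 2 2; 2 0]
2) trace h;k:
  e0=[1,0] h~>[1,1] k~>[1,0,2]
  e1=[0,1] h~>[1,2] k~>[1,0,0]
  result₂ = [1 1; 0 0; 2 0]
Equal? differ; not commutative

Answer: DOES NOT COMMUTE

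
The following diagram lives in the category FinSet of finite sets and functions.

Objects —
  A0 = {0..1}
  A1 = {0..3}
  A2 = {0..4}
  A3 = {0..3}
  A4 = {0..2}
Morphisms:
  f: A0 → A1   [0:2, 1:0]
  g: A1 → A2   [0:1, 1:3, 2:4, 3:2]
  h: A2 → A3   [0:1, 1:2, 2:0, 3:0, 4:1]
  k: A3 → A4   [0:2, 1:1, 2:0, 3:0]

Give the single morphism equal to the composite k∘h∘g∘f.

Answer: [0:1, 1:0]

Trace:
  0 f→2 g→4 h→1 k→1
  1 f→0 g→1 h→2 k→0
result: [0:1, 1:0]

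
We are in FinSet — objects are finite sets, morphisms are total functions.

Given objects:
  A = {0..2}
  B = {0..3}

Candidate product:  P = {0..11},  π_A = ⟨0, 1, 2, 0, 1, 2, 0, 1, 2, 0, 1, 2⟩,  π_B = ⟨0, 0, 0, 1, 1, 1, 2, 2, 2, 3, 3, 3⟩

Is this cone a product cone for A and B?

Answer: VALID PRODUCT

Derivation:
|A|·|B| = 3·4 = 12;  |P| = 12
Check the pairing map k ↦ (π_A(k), π_B(k)):
  0 ↦ (0,0)
  1 ↦ (1,0)
  2 ↦ (2,0)
  3 ↦ (0,1)
  4 ↦ (1,1)
  5 ↦ (2,1)
  6 ↦ (0,2)
  7 ↦ (1,2)
  8 ↦ (2,2)
  9 ↦ (0,3)
  10 ↦ (1,3)
  11 ↦ (2,3)
distinct pairs in image: 12 / 12 needed
  → bijection onto A×B; projections well-typed.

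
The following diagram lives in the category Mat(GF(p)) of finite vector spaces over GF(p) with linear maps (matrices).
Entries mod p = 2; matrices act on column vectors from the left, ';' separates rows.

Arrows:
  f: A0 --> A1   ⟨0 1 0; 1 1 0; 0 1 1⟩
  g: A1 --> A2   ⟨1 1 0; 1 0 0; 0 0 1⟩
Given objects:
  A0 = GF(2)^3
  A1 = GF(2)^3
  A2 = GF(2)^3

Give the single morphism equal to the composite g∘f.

  e0=[1,0,0] f-->[0,1,0] g-->[1,0,0]
  e1=[0,1,0] f-->[1,1,1] g-->[0,1,1]
  e2=[0,0,1] f-->[0,0,1] g-->[0,0,1]
result: ⟨1 0 0; 0 1 0; 0 1 1⟩

Answer: ⟨1 0 0; 0 1 0; 0 1 1⟩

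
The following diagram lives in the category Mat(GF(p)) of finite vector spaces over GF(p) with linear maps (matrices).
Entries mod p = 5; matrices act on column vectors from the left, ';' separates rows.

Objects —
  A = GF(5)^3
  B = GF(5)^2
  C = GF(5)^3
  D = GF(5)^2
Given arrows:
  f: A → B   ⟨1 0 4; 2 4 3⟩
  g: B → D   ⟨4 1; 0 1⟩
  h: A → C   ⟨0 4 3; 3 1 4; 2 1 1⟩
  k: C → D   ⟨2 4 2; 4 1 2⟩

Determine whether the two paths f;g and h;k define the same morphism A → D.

Answer: COMMUTES

Trace:
Path 1 = f;g:
  e0=(1,0,0) f→(1,2) g→(1,2)
  e1=(0,1,0) f→(0,4) g→(4,4)
  e2=(0,0,1) f→(4,3) g→(4,3)
  result₁ = ⟨1 4 4; 2 4 3⟩
Path 2 = h;k:
  e0=(1,0,0) h→(0,3,2) k→(1,2)
  e1=(0,1,0) h→(4,1,1) k→(4,4)
  e2=(0,0,1) h→(3,4,1) k→(4,3)
  result₂ = ⟨1 4 4; 2 4 3⟩
Equal? same morphism ✓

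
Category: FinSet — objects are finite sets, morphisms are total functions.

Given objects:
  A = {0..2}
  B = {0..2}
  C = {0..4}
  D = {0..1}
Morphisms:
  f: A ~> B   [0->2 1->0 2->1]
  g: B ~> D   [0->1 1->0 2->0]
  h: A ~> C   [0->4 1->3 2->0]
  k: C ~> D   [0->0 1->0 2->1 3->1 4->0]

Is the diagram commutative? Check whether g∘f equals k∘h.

Answer: COMMUTES

Trace:
Along f;g (path 1):
  0 f~>2 g~>0
  1 f~>0 g~>1
  2 f~>1 g~>0
  composite₁ = [0->0 1->1 2->0]
Along h;k (path 2):
  0 h~>4 k~>0
  1 h~>3 k~>1
  2 h~>0 k~>0
  composite₂ = [0->0 1->1 2->0]
Equal? same morphism ✓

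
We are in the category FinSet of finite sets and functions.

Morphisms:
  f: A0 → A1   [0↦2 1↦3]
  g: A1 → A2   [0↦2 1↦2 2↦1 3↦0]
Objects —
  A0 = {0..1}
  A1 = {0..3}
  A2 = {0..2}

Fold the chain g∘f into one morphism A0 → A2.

  0 f→2 g→1
  1 f→3 g→0
⟦path⟧: [0↦1 1↦0]

Answer: [0↦1 1↦0]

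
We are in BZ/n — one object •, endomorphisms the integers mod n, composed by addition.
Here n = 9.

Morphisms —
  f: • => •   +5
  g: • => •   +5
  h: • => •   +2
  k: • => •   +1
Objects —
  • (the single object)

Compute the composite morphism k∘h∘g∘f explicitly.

Answer: +4

Derivation:
  0 +5≡5 +5≡1 +2≡3 +1≡4  (mod 9)
composite: +4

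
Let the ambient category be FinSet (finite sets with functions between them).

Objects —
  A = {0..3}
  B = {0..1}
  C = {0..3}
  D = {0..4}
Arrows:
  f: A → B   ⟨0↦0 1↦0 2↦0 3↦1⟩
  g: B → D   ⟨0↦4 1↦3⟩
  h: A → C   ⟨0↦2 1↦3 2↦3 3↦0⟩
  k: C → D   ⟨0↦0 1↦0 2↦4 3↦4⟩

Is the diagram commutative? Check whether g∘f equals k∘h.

Answer: DOES NOT COMMUTE

Work:
Along f;g (path 1):
  0 f→0 g→4
  1 f→0 g→4
  2 f→0 g→4
  3 f→1 g→3
  ⟦path⟧₁ = ⟨0↦4 1↦4 2↦4 3↦3⟩
Along h;k (path 2):
  0 h→2 k→4
  1 h→3 k→4
  2 h→3 k→4
  3 h→0 k→0
  ⟦path⟧₂ = ⟨0↦4 1↦4 2↦4 3↦0⟩
Equal? distinct morphisms ✗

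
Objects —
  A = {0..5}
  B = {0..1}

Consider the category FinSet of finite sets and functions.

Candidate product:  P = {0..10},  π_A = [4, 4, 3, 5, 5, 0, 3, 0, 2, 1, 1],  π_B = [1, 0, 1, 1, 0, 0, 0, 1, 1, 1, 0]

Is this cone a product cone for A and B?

Answer: NOT A VALID PRODUCT — |P|=11 ≠ |A|·|B|=12

Trace:
|A|·|B| = 6·2 = 12;  |P| = 11
  → cardinalities differ; no bijection possible.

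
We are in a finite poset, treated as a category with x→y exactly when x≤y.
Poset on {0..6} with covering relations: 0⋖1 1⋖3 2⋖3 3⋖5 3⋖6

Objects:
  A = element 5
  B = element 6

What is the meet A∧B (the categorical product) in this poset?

Answer: A∧B = 3

Derivation:
Lower bounds of A=5 and B=6: {0,1,2,3}
  0 <= 3
  1 <= 3
  2 <= 3
  3 <= 3
glb = 3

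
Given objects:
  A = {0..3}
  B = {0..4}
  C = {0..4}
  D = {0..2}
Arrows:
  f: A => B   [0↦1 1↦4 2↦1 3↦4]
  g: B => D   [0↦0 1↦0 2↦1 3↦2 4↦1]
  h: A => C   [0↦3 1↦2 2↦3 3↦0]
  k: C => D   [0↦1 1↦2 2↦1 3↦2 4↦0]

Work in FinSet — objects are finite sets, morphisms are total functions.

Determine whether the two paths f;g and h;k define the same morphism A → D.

Answer: DOES NOT COMMUTE

Work:
Along f;g (path 1):
  0 f=>1 g=>0
  1 f=>4 g=>1
  2 f=>1 g=>0
  3 f=>4 g=>1
  ⟦path⟧₁ = [0↦0 1↦1 2↦0 3↦1]
Along h;k (path 2):
  0 h=>3 k=>2
  1 h=>2 k=>1
  2 h=>3 k=>2
  3 h=>0 k=>1
  ⟦path⟧₂ = [0↦2 1↦1 2↦2 3↦1]
Equal? differ; not commutative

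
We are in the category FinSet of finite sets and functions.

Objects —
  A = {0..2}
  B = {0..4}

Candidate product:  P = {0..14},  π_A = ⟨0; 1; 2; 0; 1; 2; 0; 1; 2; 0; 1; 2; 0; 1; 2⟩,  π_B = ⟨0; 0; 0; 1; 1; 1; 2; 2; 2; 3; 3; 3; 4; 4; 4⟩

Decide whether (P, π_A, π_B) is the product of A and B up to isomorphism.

|A|·|B| = 3·5 = 15;  |P| = 15
Check the pairing map k ↦ (π_A(k), π_B(k)):
  0 : (0,0)
  1 : (1,0)
  2 : (2,0)
  3 : (0,1)
  4 : (1,1)
  5 : (2,1)
  6 : (0,2)
  7 : (1,2)
  8 : (2,2)
  9 : (0,3)
  10 : (1,3)
  11 : (2,3)
  12 : (0,4)
  13 : (1,4)
  14 : (2,4)
distinct pairs in image: 15 / 15 needed
  → bijection onto A×B; projections well-typed.

Answer: VALID PRODUCT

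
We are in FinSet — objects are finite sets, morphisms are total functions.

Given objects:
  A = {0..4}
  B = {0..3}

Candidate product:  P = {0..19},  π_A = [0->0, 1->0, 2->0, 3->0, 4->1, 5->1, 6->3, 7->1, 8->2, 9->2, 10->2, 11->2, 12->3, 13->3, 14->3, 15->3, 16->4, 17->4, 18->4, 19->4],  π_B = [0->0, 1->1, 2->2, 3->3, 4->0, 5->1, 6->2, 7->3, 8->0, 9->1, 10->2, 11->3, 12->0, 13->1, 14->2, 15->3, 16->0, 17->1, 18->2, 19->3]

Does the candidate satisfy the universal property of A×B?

|A|·|B| = 5·4 = 20;  |P| = 20
Check the pairing map k ↦ (π_A(k), π_B(k)):
  0 -> (0,0)
  1 -> (0,1)
  2 -> (0,2)
  3 -> (0,3)
  4 -> (1,0)
  5 -> (1,1)
  6 -> (3,2)
  7 -> (1,3)
  8 -> (2,0)
  9 -> (2,1)
  10 -> (2,2)
  11 -> (2,3)
  12 -> (3,0)
  13 -> (3,1)
  14 -> (3,2)  ✗ repeats pair of k=6
  15 -> (3,3)
  16 -> (4,0)
  17 -> (4,1)
  18 -> (4,2)
  19 -> (4,3)
distinct pairs in image: 19 / 20 needed
  → (3,2) hit at k=6 and k=14

Answer: NOT A VALID PRODUCT — duplicate pair at indices 14,6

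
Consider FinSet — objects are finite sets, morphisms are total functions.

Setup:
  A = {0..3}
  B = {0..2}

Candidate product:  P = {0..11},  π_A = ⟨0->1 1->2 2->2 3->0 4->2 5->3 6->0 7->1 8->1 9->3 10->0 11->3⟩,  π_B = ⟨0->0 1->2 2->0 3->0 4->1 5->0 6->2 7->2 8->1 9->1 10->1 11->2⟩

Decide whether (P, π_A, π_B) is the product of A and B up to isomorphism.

|A|·|B| = 4·3 = 12;  |P| = 12
Check the pairing map k ↦ (π_A(k), π_B(k)):
  0 -> (1,0)
  1 -> (2,2)
  2 -> (2,0)
  3 -> (0,0)
  4 -> (2,1)
  5 -> (3,0)
  6 -> (0,2)
  7 -> (1,2)
  8 -> (1,1)
  9 -> (3,1)
  10 -> (0,1)
  11 -> (3,2)
distinct pairs in image: 12 / 12 needed
  → bijection onto A×B; projections well-typed.

Answer: VALID PRODUCT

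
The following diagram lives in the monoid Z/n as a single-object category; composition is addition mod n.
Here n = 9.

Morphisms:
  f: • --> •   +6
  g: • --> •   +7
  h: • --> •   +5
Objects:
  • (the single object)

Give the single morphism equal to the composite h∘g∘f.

  0 +6≡6 +7≡4 +5≡0  (mod 9)
result: +0

Answer: +0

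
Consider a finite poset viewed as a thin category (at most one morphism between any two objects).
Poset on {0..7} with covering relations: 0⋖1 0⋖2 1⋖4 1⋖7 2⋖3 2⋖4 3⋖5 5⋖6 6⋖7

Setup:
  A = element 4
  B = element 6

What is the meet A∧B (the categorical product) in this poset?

Common predecessors of 4,6: {0,2}
  0 ≤ 2
  2 ≤ 2
glb = 2

Answer: A∧B = 2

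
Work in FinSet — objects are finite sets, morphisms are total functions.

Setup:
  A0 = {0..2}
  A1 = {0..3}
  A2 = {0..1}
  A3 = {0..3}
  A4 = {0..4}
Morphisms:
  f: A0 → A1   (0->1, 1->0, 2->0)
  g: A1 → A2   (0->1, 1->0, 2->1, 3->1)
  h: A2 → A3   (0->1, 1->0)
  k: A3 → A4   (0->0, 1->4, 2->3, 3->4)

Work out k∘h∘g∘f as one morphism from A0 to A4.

  0 f→1 g→0 h→1 k→4
  1 f→0 g→1 h→0 k→0
  2 f→0 g→1 h→0 k→0
composite: (0->4, 1->0, 2->0)

Answer: (0->4, 1->0, 2->0)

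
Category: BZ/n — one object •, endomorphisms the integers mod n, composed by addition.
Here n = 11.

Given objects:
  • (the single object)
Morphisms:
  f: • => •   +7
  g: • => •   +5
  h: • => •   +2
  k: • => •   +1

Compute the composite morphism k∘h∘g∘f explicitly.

Answer: +4

Trace:
  0 +7≡7 +5≡1 +2≡3 +1≡4  (mod 11)
⟦path⟧: +4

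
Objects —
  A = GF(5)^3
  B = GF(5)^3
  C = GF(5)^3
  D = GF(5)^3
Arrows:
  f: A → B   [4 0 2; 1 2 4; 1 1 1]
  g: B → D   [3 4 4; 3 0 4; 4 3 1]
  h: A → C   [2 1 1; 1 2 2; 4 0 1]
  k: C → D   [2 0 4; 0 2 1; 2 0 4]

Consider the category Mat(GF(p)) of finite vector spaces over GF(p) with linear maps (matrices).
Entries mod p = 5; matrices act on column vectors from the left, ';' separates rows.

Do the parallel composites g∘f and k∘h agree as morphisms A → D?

1) trace f;g:
  e0=[1,0,0] f→[4,1,1] g→[0,1,0]
  e1=[0,1,0] f→[0,2,1] g→[2,4,2]
  e2=[0,0,1] f→[2,4,1] g→[1,0,1]
  result₁ = [0 2 1; 1 4 0; 0 2 1]
2) trace h;k:
  e0=[1,0,0] h→[2,1,4] k→[0,1,0]
  e1=[0,1,0] h→[1,2,0] k→[2,4,2]
  e2=[0,0,1] h→[1,2,1] k→[1,0,1]
  result₂ = [0 2 1; 1 4 0; 0 2 1]
Equal? YES — commutes

Answer: COMMUTES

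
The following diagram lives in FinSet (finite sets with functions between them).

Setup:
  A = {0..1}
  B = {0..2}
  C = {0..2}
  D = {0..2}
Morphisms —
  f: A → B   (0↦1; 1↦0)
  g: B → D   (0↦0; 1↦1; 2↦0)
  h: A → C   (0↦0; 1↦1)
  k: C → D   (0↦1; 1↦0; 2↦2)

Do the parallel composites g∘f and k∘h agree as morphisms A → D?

Answer: COMMUTES

Work:
1) trace f;g:
  0 f→1 g→1
  1 f→0 g→0
  composite₁ = (0↦1; 1↦0)
2) trace h;k:
  0 h→0 k→1
  1 h→1 k→0
  composite₂ = (0↦1; 1↦0)
Equal? YES — commutes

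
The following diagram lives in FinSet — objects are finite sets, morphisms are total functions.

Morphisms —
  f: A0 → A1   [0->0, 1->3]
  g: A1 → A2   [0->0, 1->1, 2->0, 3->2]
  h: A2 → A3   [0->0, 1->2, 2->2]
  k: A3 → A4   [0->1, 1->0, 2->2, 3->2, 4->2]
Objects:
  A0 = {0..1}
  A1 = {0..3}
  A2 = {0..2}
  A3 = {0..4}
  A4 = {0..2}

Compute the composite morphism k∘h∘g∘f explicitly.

Answer: [0->1, 1->2]

Derivation:
  0 f→0 g→0 h→0 k→1
  1 f→3 g→2 h→2 k→2
result: [0->1, 1->2]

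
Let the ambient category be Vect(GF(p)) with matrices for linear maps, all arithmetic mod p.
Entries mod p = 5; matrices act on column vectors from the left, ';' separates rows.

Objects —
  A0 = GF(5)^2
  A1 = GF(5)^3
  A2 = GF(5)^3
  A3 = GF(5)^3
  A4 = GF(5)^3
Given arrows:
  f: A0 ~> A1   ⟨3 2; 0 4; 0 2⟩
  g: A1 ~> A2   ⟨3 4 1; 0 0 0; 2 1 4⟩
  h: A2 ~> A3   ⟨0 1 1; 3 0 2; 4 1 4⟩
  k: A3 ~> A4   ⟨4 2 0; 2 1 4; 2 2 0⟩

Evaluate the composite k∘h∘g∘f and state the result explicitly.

  e0=⟨1,0⟩ f~>⟨3,0,0⟩ g~>⟨4,0,1⟩ h~>⟨1,4,0⟩ k~>⟨2,1,0⟩
  e1=⟨0,1⟩ f~>⟨2,4,2⟩ g~>⟨4,0,1⟩ h~>⟨1,4,0⟩ k~>⟨2,1,0⟩
result: ⟨2 2; 1 1; 0 0⟩

Answer: ⟨2 2; 1 1; 0 0⟩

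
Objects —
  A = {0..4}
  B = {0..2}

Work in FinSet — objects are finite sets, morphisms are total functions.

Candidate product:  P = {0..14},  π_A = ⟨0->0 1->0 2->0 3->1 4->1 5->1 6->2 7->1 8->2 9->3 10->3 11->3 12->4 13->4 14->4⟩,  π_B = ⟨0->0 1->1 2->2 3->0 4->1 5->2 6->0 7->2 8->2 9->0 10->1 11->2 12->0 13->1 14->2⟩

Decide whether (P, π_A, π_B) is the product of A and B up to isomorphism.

|A|·|B| = 5·3 = 15;  |P| = 15
Check the pairing map k ↦ (π_A(k), π_B(k)):
  0 -> (0,0)
  1 -> (0,1)
  2 -> (0,2)
  3 -> (1,0)
  4 -> (1,1)
  5 -> (1,2)
  6 -> (2,0)
  7 -> (1,2)  ✗ repeats pair of k=5
  8 -> (2,2)
  9 -> (3,0)
  10 -> (3,1)
  11 -> (3,2)
  12 -> (4,0)
  13 -> (4,1)
  14 -> (4,2)
distinct pairs in image: 14 / 15 needed
  → (1,2) hit at k=5 and k=7

Answer: NOT A VALID PRODUCT — duplicate pair at indices 5,7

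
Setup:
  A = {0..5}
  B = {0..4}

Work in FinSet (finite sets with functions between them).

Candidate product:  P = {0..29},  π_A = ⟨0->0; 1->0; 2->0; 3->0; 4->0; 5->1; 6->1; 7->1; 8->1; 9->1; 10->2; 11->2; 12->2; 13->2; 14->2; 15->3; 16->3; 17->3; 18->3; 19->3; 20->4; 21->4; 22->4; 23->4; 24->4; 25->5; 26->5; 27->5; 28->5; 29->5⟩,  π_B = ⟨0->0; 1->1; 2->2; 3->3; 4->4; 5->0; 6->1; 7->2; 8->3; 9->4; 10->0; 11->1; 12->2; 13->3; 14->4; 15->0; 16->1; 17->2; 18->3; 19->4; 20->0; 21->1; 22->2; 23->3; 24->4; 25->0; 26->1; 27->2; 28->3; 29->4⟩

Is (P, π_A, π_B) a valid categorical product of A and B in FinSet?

|A|·|B| = 6·5 = 30;  |P| = 30
Check the pairing map k ↦ (π_A(k), π_B(k)):
  0 -> (0,0)
  1 -> (0,1)
  2 -> (0,2)
  3 -> (0,3)
  4 -> (0,4)
  5 -> (1,0)
  6 -> (1,1)
  7 -> (1,2)
  8 -> (1,3)
  9 -> (1,4)
  10 -> (2,0)
  11 -> (2,1)
  12 -> (2,2)
  13 -> (2,3)
  14 -> (2,4)
  15 -> (3,0)
  16 -> (3,1)
  17 -> (3,2)
  18 -> (3,3)
  19 -> (3,4)
  20 -> (4,0)
  21 -> (4,1)
  22 -> (4,2)
  23 -> (4,3)
  24 -> (4,4)
  25 -> (5,0)
  26 -> (5,1)
  27 -> (5,2)
  28 -> (5,3)
  29 -> (5,4)
distinct pairs in image: 30 / 30 needed
  → bijection onto A×B; projections well-typed.

Answer: VALID PRODUCT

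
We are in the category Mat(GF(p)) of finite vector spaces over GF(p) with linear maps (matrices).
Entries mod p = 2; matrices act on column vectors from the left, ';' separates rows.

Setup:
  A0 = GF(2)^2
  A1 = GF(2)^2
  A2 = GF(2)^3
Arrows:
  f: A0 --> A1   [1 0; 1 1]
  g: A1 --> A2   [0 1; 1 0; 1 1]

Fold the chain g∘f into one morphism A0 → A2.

  e0=(1,0) f-->(1,1) g-->(1,1,0)
  e1=(0,1) f-->(0,1) g-->(1,0,1)
composite: [1 1; 1 0; 0 1]

Answer: [1 1; 1 0; 0 1]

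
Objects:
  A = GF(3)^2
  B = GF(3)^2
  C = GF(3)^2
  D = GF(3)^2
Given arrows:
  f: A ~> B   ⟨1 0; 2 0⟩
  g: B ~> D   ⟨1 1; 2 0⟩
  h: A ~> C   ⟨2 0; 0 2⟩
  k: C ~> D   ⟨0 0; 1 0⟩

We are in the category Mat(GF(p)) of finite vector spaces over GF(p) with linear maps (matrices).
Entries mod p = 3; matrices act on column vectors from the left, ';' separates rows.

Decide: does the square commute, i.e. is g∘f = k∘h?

Answer: COMMUTES

Work:
1) trace f;g:
  e0=[1,0] f~>[1,2] g~>[0,2]
  e1=[0,1] f~>[0,0] g~>[0,0]
  composite₁ = ⟨0 0; 2 0⟩
2) trace h;k:
  e0=[1,0] h~>[2,0] k~>[0,2]
  e1=[0,1] h~>[0,2] k~>[0,0]
  composite₂ = ⟨0 0; 2 0⟩
Equal? same morphism ✓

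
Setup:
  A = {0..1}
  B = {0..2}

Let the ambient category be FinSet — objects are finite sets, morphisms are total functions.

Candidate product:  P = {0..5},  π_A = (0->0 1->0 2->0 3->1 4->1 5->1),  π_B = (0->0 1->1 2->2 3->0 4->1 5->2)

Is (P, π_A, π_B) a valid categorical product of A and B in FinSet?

Answer: VALID PRODUCT

Trace:
|A|·|B| = 2·3 = 6;  |P| = 6
Check the pairing map k ↦ (π_A(k), π_B(k)):
  0 -> (0,0)
  1 -> (0,1)
  2 -> (0,2)
  3 -> (1,0)
  4 -> (1,1)
  5 -> (1,2)
distinct pairs in image: 6 / 6 needed
  → bijection onto A×B; projections well-typed.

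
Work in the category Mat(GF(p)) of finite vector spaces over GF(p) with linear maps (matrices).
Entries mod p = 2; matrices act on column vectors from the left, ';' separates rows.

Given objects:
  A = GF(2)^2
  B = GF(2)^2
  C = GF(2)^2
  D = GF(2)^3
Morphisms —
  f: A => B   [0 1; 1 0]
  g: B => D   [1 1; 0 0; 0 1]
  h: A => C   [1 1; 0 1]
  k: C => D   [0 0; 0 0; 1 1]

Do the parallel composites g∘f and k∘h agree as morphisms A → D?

Answer: DOES NOT COMMUTE

Trace:
Path 1 = f;g:
  e0=(1,0) f=>(0,1) g=>(1,0,1)
  e1=(0,1) f=>(1,0) g=>(1,0,0)
  composite₁ = [1 1; 0 0; 1 0]
Path 2 = h;k:
  e0=(1,0) h=>(1,0) k=>(0,0,1)
  e1=(0,1) h=>(1,1) k=>(0,0,0)
  composite₂ = [0 0; 0 0; 1 0]
Equal? differ; not commutative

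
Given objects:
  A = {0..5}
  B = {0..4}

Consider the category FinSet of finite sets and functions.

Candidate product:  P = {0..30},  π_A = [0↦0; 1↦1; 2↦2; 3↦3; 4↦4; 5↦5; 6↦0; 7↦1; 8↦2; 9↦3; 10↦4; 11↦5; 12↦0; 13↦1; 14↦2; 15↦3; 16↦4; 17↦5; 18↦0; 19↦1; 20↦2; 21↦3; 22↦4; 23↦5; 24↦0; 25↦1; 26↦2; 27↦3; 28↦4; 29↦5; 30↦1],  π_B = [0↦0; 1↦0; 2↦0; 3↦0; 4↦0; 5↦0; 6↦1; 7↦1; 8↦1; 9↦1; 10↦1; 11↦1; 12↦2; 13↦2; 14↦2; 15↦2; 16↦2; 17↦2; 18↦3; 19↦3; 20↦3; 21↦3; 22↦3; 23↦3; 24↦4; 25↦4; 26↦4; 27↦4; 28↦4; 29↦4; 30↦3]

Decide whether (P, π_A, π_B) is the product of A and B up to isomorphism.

|A|·|B| = 6·5 = 30;  |P| = 31
  → cardinalities differ; no bijection possible.

Answer: NOT A VALID PRODUCT — |P|=31 ≠ |A|·|B|=30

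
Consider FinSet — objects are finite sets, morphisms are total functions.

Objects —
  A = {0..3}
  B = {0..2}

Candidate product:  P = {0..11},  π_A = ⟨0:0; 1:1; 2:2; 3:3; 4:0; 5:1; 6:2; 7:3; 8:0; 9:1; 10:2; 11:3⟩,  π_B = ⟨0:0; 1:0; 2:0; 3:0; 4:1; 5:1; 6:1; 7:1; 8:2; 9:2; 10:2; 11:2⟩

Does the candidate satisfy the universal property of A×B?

Answer: VALID PRODUCT

Work:
|A|·|B| = 4·3 = 12;  |P| = 12
Check the pairing map k ↦ (π_A(k), π_B(k)):
  0 : (0,0)
  1 : (1,0)
  2 : (2,0)
  3 : (3,0)
  4 : (0,1)
  5 : (1,1)
  6 : (2,1)
  7 : (3,1)
  8 : (0,2)
  9 : (1,2)
  10 : (2,2)
  11 : (3,2)
distinct pairs in image: 12 / 12 needed
  → bijection onto A×B; projections well-typed.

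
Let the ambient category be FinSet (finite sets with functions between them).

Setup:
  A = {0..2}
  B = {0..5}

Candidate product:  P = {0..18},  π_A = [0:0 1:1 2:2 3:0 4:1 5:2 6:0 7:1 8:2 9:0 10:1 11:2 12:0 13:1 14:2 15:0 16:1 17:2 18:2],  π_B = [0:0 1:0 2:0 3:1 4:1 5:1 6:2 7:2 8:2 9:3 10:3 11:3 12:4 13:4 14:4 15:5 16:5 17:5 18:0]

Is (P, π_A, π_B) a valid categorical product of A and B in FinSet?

|A|·|B| = 3·6 = 18;  |P| = 19
  → cardinalities differ; no bijection possible.

Answer: NOT A VALID PRODUCT — |P|=19 ≠ |A|·|B|=18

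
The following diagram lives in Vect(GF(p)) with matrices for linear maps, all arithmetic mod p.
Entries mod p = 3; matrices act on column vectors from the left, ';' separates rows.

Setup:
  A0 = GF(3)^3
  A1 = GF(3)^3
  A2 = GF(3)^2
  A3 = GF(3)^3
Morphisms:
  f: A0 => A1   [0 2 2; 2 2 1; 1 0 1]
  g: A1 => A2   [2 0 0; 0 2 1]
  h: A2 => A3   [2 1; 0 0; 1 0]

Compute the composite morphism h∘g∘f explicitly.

Answer: [2 0 2; 0 0 0; 0 1 1]

Trace:
  e0=⟨1,0,0⟩ f=>⟨0,2,1⟩ g=>⟨0,2⟩ h=>⟨2,0,0⟩
  e1=⟨0,1,0⟩ f=>⟨2,2,0⟩ g=>⟨1,1⟩ h=>⟨0,0,1⟩
  e2=⟨0,0,1⟩ f=>⟨2,1,1⟩ g=>⟨1,0⟩ h=>⟨2,0,1⟩
result: [2 0 2; 0 0 0; 0 1 1]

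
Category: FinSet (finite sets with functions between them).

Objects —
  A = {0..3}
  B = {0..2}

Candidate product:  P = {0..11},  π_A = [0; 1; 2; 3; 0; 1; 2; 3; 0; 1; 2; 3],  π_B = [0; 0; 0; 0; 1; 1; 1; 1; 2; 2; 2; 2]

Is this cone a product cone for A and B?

|A|·|B| = 4·3 = 12;  |P| = 12
Check the pairing map k ↦ (π_A(k), π_B(k)):
  0 ↦ (0,0)
  1 ↦ (1,0)
  2 ↦ (2,0)
  3 ↦ (3,0)
  4 ↦ (0,1)
  5 ↦ (1,1)
  6 ↦ (2,1)
  7 ↦ (3,1)
  8 ↦ (0,2)
  9 ↦ (1,2)
  10 ↦ (2,2)
  11 ↦ (3,2)
distinct pairs in image: 12 / 12 needed
  → bijection onto A×B; projections well-typed.

Answer: VALID PRODUCT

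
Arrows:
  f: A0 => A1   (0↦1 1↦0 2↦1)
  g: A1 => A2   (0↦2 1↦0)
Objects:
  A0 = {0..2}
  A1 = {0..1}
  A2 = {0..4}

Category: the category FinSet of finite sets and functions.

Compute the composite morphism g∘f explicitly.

  0 f=>1 g=>0
  1 f=>0 g=>2
  2 f=>1 g=>0
result: (0↦0 1↦2 2↦0)

Answer: (0↦0 1↦2 2↦0)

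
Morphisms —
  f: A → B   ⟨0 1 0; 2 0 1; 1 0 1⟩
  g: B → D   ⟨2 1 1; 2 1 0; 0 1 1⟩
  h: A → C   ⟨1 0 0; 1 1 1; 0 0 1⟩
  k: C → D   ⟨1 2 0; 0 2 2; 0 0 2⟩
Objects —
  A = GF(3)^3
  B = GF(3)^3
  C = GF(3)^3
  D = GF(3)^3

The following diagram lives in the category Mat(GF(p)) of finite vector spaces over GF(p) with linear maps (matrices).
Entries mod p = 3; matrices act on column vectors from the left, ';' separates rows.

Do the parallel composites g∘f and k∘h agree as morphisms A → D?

Path 1 = f;g:
  e0=(1,0,0) f→(0,2,1) g→(0,2,0)
  e1=(0,1,0) f→(1,0,0) g→(2,2,0)
  e2=(0,0,1) f→(0,1,1) g→(2,1,2)
  ⟦path⟧₁ = ⟨0 2 2; 2 2 1; 0 0 2⟩
Path 2 = h;k:
  e0=(1,0,0) h→(1,1,0) k→(0,2,0)
  e1=(0,1,0) h→(0,1,0) k→(2,2,0)
  e2=(0,0,1) h→(0,1,1) k→(2,1,2)
  ⟦path⟧₂ = ⟨0 2 2; 2 2 1; 0 0 2⟩
Equal? same morphism ✓

Answer: COMMUTES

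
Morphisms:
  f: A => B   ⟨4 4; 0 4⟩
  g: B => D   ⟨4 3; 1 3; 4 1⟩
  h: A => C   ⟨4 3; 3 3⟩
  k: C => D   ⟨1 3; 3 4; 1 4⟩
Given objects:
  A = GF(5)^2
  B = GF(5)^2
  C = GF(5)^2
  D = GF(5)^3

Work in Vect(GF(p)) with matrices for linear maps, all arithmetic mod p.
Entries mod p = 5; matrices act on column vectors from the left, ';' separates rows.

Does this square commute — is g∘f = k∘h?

Answer: DOES NOT COMMUTE

Trace:
1) trace f;g:
  e0=⟨1,0⟩ f=>⟨4,0⟩ g=>⟨1,4,1⟩
  e1=⟨0,1⟩ f=>⟨4,4⟩ g=>⟨3,1,0⟩
  ⟦path⟧₁ = ⟨1 3; 4 1; 1 0⟩
2) trace h;k:
  e0=⟨1,0⟩ h=>⟨4,3⟩ k=>⟨3,4,1⟩
  e1=⟨0,1⟩ h=>⟨3,3⟩ k=>⟨2,1,0⟩
  ⟦path⟧₂ = ⟨3 2; 4 1; 1 0⟩
Equal? differ; not commutative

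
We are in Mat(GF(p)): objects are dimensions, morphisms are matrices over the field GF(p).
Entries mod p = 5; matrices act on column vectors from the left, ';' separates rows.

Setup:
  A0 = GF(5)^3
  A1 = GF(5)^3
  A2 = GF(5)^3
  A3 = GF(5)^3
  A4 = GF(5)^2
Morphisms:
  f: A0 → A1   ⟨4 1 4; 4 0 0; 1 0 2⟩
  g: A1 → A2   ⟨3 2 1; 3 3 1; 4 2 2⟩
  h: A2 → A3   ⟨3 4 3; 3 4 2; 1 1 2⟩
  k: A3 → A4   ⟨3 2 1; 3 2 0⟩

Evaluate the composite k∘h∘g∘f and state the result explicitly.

  e0=(1,0,0) f→(4,4,1) g→(1,0,1) h→(1,0,3) k→(1,3)
  e1=(0,1,0) f→(1,0,0) g→(3,3,4) h→(3,4,4) k→(1,2)
  e2=(0,0,1) f→(4,0,2) g→(4,4,0) h→(3,3,3) k→(3,0)
composite: ⟨1 1 3; 3 2 0⟩

Answer: ⟨1 1 3; 3 2 0⟩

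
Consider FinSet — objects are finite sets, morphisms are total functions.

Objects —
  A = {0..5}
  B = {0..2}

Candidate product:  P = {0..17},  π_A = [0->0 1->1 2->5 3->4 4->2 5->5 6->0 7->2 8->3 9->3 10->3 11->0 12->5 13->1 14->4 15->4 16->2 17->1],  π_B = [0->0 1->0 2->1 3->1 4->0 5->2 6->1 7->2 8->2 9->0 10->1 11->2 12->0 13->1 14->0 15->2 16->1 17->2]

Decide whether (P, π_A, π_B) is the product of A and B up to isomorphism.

Answer: VALID PRODUCT

Derivation:
|A|·|B| = 6·3 = 18;  |P| = 18
Check the pairing map k ↦ (π_A(k), π_B(k)):
  0 -> (0,0)
  1 -> (1,0)
  2 -> (5,1)
  3 -> (4,1)
  4 -> (2,0)
  5 -> (5,2)
  6 -> (0,1)
  7 -> (2,2)
  8 -> (3,2)
  9 -> (3,0)
  10 -> (3,1)
  11 -> (0,2)
  12 -> (5,0)
  13 -> (1,1)
  14 -> (4,0)
  15 -> (4,2)
  16 -> (2,1)
  17 -> (1,2)
distinct pairs in image: 18 / 18 needed
  → bijection onto A×B; projections well-typed.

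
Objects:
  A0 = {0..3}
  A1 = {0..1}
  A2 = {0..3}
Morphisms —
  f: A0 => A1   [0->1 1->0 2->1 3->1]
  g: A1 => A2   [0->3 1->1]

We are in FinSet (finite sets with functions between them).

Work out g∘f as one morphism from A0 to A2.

  0 f=>1 g=>1
  1 f=>0 g=>3
  2 f=>1 g=>1
  3 f=>1 g=>1
composite: [0->1 1->3 2->1 3->1]

Answer: [0->1 1->3 2->1 3->1]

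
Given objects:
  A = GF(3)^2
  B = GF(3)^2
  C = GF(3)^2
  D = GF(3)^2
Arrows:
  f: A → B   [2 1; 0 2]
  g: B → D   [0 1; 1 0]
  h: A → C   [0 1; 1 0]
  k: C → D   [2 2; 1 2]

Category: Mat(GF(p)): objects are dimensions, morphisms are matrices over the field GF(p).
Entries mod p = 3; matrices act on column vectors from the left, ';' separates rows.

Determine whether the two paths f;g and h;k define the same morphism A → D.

Answer: DOES NOT COMMUTE

Trace:
Path 1 = f;g:
  e0=⟨1,0⟩ f→⟨2,0⟩ g→⟨0,2⟩
  e1=⟨0,1⟩ f→⟨1,2⟩ g→⟨2,1⟩
  result₁ = [0 2; 2 1]
Path 2 = h;k:
  e0=⟨1,0⟩ h→⟨0,1⟩ k→⟨2,2⟩
  e1=⟨0,1⟩ h→⟨1,0⟩ k→⟨2,1⟩
  result₂ = [2 2; 2 1]
Equal? NO — does not commute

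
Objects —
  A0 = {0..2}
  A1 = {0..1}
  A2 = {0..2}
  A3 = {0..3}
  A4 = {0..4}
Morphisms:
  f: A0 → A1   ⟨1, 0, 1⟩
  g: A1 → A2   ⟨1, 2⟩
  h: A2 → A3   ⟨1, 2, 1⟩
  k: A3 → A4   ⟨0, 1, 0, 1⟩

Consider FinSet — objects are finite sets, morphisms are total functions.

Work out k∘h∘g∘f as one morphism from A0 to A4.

  0 f→1 g→2 h→1 k→1
  1 f→0 g→1 h→2 k→0
  2 f→1 g→2 h→1 k→1
composite: ⟨1, 0, 1⟩

Answer: ⟨1, 0, 1⟩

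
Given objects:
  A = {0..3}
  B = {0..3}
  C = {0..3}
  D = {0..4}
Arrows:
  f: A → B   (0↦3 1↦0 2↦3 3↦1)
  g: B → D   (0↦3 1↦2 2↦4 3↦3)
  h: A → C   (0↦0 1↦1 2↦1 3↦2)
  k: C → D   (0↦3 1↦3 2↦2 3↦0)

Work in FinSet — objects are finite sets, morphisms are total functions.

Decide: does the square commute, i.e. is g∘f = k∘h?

Answer: COMMUTES

Trace:
Along f;g (path 1):
  0 f→3 g→3
  1 f→0 g→3
  2 f→3 g→3
  3 f→1 g→2
  result₁ = (0↦3 1↦3 2↦3 3↦2)
Along h;k (path 2):
  0 h→0 k→3
  1 h→1 k→3
  2 h→1 k→3
  3 h→2 k→2
  result₂ = (0↦3 1↦3 2↦3 3↦2)
Equal? YES — commutes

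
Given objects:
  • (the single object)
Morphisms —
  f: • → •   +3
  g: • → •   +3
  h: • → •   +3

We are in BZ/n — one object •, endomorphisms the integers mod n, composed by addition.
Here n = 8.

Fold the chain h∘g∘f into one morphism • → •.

  0 +3≡3 +3≡6 +3≡1  (mod 8)
composite: +1

Answer: +1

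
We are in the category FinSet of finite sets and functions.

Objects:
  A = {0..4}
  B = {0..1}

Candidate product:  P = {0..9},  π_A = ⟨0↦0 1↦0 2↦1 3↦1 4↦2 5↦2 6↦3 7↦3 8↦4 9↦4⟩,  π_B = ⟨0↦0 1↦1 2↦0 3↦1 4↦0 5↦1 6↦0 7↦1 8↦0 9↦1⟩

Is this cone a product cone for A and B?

|A|·|B| = 5·2 = 10;  |P| = 10
Check the pairing map k ↦ (π_A(k), π_B(k)):
  0 ↦ (0,0)
  1 ↦ (0,1)
  2 ↦ (1,0)
  3 ↦ (1,1)
  4 ↦ (2,0)
  5 ↦ (2,1)
  6 ↦ (3,0)
  7 ↦ (3,1)
  8 ↦ (4,0)
  9 ↦ (4,1)
distinct pairs in image: 10 / 10 needed
  → bijection onto A×B; projections well-typed.

Answer: VALID PRODUCT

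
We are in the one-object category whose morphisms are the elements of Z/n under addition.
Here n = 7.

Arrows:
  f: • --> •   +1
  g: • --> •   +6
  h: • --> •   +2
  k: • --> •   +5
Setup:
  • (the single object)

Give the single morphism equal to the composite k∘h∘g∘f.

Answer: +0

Work:
  0 +1≡1 +6≡0 +2≡2 +5≡0  (mod 7)
⟦path⟧: +0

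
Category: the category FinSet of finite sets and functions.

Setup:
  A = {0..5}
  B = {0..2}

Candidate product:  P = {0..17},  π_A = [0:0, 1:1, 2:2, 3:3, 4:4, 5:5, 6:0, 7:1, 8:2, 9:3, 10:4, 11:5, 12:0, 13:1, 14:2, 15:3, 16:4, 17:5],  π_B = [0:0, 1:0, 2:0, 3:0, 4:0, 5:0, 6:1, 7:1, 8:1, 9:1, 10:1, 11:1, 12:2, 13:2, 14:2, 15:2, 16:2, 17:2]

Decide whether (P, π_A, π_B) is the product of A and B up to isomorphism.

|A|·|B| = 6·3 = 18;  |P| = 18
Check the pairing map k ↦ (π_A(k), π_B(k)):
  0 : (0,0)
  1 : (1,0)
  2 : (2,0)
  3 : (3,0)
  4 : (4,0)
  5 : (5,0)
  6 : (0,1)
  7 : (1,1)
  8 : (2,1)
  9 : (3,1)
  10 : (4,1)
  11 : (5,1)
  12 : (0,2)
  13 : (1,2)
  14 : (2,2)
  15 : (3,2)
  16 : (4,2)
  17 : (5,2)
distinct pairs in image: 18 / 18 needed
  → bijection onto A×B; projections well-typed.

Answer: VALID PRODUCT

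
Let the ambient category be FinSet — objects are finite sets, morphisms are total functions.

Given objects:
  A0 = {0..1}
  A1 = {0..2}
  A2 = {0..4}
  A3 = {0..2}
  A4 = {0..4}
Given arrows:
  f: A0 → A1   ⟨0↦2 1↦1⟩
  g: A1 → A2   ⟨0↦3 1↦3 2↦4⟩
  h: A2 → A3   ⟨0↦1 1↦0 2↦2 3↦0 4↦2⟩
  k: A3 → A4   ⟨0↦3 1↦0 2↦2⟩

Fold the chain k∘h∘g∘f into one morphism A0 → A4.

Answer: ⟨0↦2 1↦3⟩

Work:
  0 f→2 g→4 h→2 k→2
  1 f→1 g→3 h→0 k→3
composite: ⟨0↦2 1↦3⟩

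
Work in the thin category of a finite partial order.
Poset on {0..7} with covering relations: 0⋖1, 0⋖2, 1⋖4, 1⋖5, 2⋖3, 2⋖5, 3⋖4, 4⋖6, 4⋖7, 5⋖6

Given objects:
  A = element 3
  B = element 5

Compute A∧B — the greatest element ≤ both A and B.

{x : x≤A ∧ x≤B} = {0,2}  (A=3, B=5)
  0 ≤ 2
  2 ≤ 2
glb = 2

Answer: A∧B = 2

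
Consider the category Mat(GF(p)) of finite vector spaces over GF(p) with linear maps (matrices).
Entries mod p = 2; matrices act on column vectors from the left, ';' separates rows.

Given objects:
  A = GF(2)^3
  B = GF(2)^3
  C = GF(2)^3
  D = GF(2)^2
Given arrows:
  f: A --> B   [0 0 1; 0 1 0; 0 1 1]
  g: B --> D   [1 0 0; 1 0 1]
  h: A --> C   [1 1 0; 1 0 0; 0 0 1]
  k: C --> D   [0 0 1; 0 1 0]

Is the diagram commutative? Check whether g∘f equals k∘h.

Answer: DOES NOT COMMUTE

Derivation:
1) trace f;g:
  e0=[1,0,0] f-->[0,0,0] g-->[0,0]
  e1=[0,1,0] f-->[0,1,1] g-->[0,1]
  e2=[0,0,1] f-->[1,0,1] g-->[1,0]
  composite₁ = [0 0 1; 0 1 0]
2) trace h;k:
  e0=[1,0,0] h-->[1,1,0] k-->[0,1]
  e1=[0,1,0] h-->[1,0,0] k-->[0,0]
  e2=[0,0,1] h-->[0,0,1] k-->[1,0]
  composite₂ = [0 0 1; 1 0 0]
Equal? distinct morphisms ✗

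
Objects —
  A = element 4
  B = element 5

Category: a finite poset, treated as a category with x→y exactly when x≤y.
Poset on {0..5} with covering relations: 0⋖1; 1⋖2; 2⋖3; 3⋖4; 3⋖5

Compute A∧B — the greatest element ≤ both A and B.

{x : x<=A ∧ x<=B} = {0,1,2,3}  (A=4, B=5)
  0 <= 3
  1 <= 3
  2 <= 3
  3 <= 3
glb = 3

Answer: A∧B = 3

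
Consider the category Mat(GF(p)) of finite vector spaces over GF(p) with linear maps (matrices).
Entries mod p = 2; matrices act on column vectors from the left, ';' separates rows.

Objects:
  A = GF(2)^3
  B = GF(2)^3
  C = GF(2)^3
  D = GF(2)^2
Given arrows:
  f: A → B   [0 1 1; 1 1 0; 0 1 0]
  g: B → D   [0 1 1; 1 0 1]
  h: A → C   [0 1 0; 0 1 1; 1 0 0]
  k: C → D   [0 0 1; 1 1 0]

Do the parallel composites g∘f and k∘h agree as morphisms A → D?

Answer: COMMUTES

Trace:
Path 1 = f;g:
  e0=(1,0,0) f→(0,1,0) g→(1,0)
  e1=(0,1,0) f→(1,1,1) g→(0,0)
  e2=(0,0,1) f→(1,0,0) g→(0,1)
  composite₁ = [1 0 0; 0 0 1]
Path 2 = h;k:
  e0=(1,0,0) h→(0,0,1) k→(1,0)
  e1=(0,1,0) h→(1,1,0) k→(0,0)
  e2=(0,0,1) h→(0,1,0) k→(0,1)
  composite₂ = [1 0 0; 0 0 1]
Equal? same morphism ✓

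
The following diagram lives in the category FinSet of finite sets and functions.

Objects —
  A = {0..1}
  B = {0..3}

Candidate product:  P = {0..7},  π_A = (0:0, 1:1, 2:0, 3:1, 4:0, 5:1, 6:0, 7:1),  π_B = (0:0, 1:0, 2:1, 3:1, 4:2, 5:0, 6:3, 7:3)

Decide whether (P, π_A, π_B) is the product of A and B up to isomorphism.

Answer: NOT A VALID PRODUCT — duplicate pair at indices 1,5

Work:
|A|·|B| = 2·4 = 8;  |P| = 8
Check the pairing map k ↦ (π_A(k), π_B(k)):
  0 : (0,0)
  1 : (1,0)
  2 : (0,1)
  3 : (1,1)
  4 : (0,2)
  5 : (1,0)  ✗ repeats pair of k=1
  6 : (0,3)
  7 : (1,3)
distinct pairs in image: 7 / 8 needed
  → (1,0) hit at k=1 and k=5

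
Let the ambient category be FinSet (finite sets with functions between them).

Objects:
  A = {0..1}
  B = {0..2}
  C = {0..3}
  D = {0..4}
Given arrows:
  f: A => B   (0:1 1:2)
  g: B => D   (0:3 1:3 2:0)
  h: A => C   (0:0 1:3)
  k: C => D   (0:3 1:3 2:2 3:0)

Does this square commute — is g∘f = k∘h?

Along f;g (path 1):
  0 f=>1 g=>3
  1 f=>2 g=>0
  result₁ = (0:3 1:0)
Along h;k (path 2):
  0 h=>0 k=>3
  1 h=>3 k=>0
  result₂ = (0:3 1:0)
Equal? same morphism ✓

Answer: COMMUTES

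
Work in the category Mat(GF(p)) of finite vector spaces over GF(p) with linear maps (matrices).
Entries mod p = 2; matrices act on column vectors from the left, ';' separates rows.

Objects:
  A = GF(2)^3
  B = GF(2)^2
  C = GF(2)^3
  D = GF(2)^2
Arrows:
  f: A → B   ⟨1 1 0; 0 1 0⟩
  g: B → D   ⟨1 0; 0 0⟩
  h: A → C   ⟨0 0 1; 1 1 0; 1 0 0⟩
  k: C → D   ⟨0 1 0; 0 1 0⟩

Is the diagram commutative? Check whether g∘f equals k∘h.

Answer: DOES NOT COMMUTE

Trace:
Along f;g (path 1):
  e0=[1,0,0] f→[1,0] g→[1,0]
  e1=[0,1,0] f→[1,1] g→[1,0]
  e2=[0,0,1] f→[0,0] g→[0,0]
  ⟦path⟧₁ = ⟨1 1 0; 0 0 0⟩
Along h;k (path 2):
  e0=[1,0,0] h→[0,1,1] k→[1,1]
  e1=[0,1,0] h→[0,1,0] k→[1,1]
  e2=[0,0,1] h→[1,0,0] k→[0,0]
  ⟦path⟧₂ = ⟨1 1 0; 1 1 0⟩
Equal? distinct morphisms ✗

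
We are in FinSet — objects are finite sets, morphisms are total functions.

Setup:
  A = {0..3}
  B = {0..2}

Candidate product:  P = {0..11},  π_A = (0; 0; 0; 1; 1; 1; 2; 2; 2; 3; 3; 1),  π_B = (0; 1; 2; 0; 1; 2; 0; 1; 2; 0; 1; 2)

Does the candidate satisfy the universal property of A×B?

Answer: NOT A VALID PRODUCT — duplicate pair at indices 5,11

Derivation:
|A|·|B| = 4·3 = 12;  |P| = 12
Check the pairing map k ↦ (π_A(k), π_B(k)):
  0 ↦ (0,0)
  1 ↦ (0,1)
  2 ↦ (0,2)
  3 ↦ (1,0)
  4 ↦ (1,1)
  5 ↦ (1,2)
  6 ↦ (2,0)
  7 ↦ (2,1)
  8 ↦ (2,2)
  9 ↦ (3,0)
  10 ↦ (3,1)
  11 ↦ (1,2)  ✗ repeats pair of k=5
distinct pairs in image: 11 / 12 needed
  → (1,2) hit at k=5 and k=11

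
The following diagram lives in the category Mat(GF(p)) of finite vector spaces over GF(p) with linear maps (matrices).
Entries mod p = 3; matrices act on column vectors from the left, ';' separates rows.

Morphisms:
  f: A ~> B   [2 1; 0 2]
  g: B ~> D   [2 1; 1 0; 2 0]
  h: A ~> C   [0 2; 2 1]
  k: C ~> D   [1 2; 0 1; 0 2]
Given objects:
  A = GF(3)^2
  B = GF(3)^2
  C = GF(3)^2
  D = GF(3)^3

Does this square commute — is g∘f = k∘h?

Answer: COMMUTES

Trace:
Path 1 = f;g:
  e0=⟨1,0⟩ f~>⟨2,0⟩ g~>⟨1,2,1⟩
  e1=⟨0,1⟩ f~>⟨1,2⟩ g~>⟨1,1,2⟩
  result₁ = [1 1; 2 1; 1 2]
Path 2 = h;k:
  e0=⟨1,0⟩ h~>⟨0,2⟩ k~>⟨1,2,1⟩
  e1=⟨0,1⟩ h~>⟨2,1⟩ k~>⟨1,1,2⟩
  result₂ = [1 1; 2 1; 1 2]
Equal? YES — commutes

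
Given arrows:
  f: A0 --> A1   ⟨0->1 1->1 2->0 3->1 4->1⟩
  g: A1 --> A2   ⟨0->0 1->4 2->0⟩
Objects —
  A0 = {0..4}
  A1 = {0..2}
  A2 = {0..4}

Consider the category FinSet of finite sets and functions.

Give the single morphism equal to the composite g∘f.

  0 f-->1 g-->4
  1 f-->1 g-->4
  2 f-->0 g-->0
  3 f-->1 g-->4
  4 f-->1 g-->4
result: ⟨0->4 1->4 2->0 3->4 4->4⟩

Answer: ⟨0->4 1->4 2->0 3->4 4->4⟩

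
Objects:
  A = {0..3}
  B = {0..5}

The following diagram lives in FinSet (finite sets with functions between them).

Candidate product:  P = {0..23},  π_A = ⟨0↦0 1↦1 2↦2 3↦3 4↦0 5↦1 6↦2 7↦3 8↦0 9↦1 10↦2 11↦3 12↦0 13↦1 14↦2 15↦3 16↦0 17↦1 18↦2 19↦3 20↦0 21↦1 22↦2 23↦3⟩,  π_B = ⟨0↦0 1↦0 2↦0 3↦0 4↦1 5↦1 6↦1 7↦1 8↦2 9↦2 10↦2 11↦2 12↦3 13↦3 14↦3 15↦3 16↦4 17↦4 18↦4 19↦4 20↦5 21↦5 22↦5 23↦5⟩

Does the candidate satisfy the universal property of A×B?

Answer: VALID PRODUCT

Derivation:
|A|·|B| = 4·6 = 24;  |P| = 24
Check the pairing map k ↦ (π_A(k), π_B(k)):
  0 ↦ (0,0)
  1 ↦ (1,0)
  2 ↦ (2,0)
  3 ↦ (3,0)
  4 ↦ (0,1)
  5 ↦ (1,1)
  6 ↦ (2,1)
  7 ↦ (3,1)
  8 ↦ (0,2)
  9 ↦ (1,2)
  10 ↦ (2,2)
  11 ↦ (3,2)
  12 ↦ (0,3)
  13 ↦ (1,3)
  14 ↦ (2,3)
  15 ↦ (3,3)
  16 ↦ (0,4)
  17 ↦ (1,4)
  18 ↦ (2,4)
  19 ↦ (3,4)
  20 ↦ (0,5)
  21 ↦ (1,5)
  22 ↦ (2,5)
  23 ↦ (3,5)
distinct pairs in image: 24 / 24 needed
  → bijection onto A×B; projections well-typed.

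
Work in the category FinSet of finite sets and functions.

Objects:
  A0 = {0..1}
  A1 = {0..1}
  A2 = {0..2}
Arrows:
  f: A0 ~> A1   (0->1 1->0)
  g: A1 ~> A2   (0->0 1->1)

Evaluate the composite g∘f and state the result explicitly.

  0 f~>1 g~>1
  1 f~>0 g~>0
⟦path⟧: (0->1 1->0)

Answer: (0->1 1->0)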